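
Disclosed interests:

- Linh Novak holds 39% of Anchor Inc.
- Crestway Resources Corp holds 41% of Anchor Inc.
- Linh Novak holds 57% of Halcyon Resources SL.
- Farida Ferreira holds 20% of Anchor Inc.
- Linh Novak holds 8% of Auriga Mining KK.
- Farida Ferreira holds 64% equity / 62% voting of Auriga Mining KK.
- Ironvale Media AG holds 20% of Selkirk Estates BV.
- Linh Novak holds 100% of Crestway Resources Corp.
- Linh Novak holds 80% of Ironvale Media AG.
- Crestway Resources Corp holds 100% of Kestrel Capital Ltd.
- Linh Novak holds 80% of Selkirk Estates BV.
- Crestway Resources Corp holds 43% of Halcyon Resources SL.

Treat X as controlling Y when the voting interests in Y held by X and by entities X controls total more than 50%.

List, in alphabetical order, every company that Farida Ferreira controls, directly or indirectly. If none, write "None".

Auriga Mining KK

Farida holds 62% of Auriga, so Farida controls Auriga.
No other company's threshold is met.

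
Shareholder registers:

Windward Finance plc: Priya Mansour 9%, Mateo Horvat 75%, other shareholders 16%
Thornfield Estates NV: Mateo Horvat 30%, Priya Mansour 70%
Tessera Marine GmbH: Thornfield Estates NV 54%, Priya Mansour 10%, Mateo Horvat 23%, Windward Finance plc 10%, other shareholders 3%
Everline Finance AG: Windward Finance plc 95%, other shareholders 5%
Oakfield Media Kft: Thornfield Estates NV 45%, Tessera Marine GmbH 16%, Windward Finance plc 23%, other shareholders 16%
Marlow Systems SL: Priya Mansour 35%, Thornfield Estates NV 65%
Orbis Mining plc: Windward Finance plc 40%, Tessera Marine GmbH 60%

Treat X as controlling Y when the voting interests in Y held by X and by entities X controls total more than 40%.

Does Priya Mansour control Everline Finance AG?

No

Priya holds 70% of Thornfield, so Priya controls Thornfield.
Thornfield and Priya together hold 54% + 10% = 64% of Tessera, so Priya controls Tessera.
Thornfield and Tessera together hold 45% + 16% = 61% of Oakfield, so Priya controls Oakfield.
Priya and Thornfield together hold 35% + 65% = 100% of Marlow, so Priya controls Marlow.
Tessera holds 60% of Orbis, so Priya controls Orbis.
Neither Priya nor any entity Priya controls holds any voting interest in Everline.
So Priya does not control Everline.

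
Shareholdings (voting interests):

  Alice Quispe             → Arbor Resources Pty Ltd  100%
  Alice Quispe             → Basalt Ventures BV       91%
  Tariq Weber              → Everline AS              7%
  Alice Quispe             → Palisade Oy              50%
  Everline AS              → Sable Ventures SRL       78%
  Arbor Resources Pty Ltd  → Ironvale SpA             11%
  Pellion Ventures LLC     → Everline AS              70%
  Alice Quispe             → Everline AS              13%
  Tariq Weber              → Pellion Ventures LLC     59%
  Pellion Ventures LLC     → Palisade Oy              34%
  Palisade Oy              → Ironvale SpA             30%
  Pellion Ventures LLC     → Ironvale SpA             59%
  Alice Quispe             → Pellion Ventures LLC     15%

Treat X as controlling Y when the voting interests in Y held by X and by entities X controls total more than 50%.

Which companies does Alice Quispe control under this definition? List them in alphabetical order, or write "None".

Alice holds 91% of Basalt, so Alice controls Basalt.
Alice holds 100% of Arbor, so Alice controls Arbor.
No other company's threshold is met.

Arbor Resources Pty Ltd, Basalt Ventures BV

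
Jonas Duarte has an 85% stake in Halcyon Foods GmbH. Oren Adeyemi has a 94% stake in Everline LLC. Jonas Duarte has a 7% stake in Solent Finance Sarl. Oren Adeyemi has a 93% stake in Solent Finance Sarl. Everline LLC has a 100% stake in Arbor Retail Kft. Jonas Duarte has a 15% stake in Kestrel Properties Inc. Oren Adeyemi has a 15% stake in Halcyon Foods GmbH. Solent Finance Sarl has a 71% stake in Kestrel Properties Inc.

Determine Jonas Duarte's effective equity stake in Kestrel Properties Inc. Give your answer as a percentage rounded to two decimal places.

19.97%

Jonas reaches Kestrel along 2 paths.
Direct stake: 15% = 15%.
Via Solent: 7% × 71% = 4.97%.
Total: 15% + 4.97% = 19.97%.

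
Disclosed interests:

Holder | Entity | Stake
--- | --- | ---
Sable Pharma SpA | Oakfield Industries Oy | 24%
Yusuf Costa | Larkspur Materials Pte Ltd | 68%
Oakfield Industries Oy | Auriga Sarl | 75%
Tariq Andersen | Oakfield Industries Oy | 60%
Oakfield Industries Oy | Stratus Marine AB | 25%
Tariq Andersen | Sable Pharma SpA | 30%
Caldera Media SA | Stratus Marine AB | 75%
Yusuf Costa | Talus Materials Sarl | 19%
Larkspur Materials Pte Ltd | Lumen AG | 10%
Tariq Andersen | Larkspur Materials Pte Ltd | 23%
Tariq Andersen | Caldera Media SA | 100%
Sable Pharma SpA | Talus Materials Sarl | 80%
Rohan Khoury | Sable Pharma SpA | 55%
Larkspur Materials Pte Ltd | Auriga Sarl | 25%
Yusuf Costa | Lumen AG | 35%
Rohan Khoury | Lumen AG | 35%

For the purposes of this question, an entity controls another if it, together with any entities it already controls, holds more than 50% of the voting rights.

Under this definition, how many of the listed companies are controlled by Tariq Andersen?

4

Tariq holds 100% of Caldera, so Tariq controls Caldera.
Tariq holds 60% of Oakfield, so Tariq controls Oakfield.
Caldera and Oakfield together hold 75% + 25% = 100% of Stratus, so Tariq controls Stratus.
Oakfield holds 75% of Auriga, so Tariq controls Auriga.
No other company's threshold is met.
Tariq controls 4 companies.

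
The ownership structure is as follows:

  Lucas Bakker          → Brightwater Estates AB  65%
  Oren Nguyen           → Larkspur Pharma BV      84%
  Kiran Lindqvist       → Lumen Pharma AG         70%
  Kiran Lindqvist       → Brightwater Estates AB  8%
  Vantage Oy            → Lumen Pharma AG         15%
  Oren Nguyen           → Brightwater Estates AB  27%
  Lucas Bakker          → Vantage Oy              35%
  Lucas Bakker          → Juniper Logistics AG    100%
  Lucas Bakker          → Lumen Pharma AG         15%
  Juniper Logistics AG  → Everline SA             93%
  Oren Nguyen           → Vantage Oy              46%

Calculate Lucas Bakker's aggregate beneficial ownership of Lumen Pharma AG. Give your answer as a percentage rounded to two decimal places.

20.25%

Lucas reaches Lumen along 2 paths.
Via Vantage: 35% × 15% = 5.25%.
Direct stake: 15% = 15%.
Total: 5.25% + 15% = 20.25%.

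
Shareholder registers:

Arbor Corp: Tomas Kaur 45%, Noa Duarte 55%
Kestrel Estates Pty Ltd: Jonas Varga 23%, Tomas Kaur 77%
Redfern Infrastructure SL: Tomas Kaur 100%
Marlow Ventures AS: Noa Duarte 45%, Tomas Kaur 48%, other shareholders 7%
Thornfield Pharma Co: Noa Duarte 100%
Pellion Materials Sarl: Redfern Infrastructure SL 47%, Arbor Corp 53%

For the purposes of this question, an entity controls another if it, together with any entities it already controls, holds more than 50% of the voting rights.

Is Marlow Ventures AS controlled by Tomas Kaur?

No

Tomas holds 77% of Kestrel, so Tomas controls Kestrel.
Tomas holds 100% of Redfern, so Tomas controls Redfern.
In Marlow, Tomas's side holds only 48%, not > 50%.
So Tomas does not control Marlow.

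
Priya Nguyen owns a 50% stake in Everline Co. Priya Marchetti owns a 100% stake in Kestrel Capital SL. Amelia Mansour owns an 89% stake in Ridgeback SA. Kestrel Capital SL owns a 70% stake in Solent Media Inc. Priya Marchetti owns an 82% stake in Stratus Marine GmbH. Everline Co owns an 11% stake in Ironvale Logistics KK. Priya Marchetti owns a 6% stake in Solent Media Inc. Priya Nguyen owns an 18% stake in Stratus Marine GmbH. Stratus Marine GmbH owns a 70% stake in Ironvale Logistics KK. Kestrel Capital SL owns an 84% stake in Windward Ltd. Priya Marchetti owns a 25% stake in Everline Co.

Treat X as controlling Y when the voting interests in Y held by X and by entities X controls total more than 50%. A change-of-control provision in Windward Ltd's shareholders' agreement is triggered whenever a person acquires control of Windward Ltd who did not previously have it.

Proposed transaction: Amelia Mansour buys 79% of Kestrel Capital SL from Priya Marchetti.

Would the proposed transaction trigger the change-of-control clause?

The purchase adds only to Amelia's holdings (Priya Marchetti's stake shrinks), so Amelia is the only person who could newly come to control Windward.
Amelia holds 89% of Ridgeback, so Amelia controls Ridgeback.
Neither Amelia nor any entity Amelia controls holds any voting interest in Windward.
So before the transaction, Amelia does not control Windward.
After the purchase, Amelia holds 79% of Kestrel directly, and Priya Marchetti's stake falls to 21%.
Amelia holds 79% of Kestrel, so Amelia controls Kestrel.
Kestrel holds 84% of Windward, so Amelia controls Windward.
Amelia did not control Windward before and does after, so the clause is triggered.

Yes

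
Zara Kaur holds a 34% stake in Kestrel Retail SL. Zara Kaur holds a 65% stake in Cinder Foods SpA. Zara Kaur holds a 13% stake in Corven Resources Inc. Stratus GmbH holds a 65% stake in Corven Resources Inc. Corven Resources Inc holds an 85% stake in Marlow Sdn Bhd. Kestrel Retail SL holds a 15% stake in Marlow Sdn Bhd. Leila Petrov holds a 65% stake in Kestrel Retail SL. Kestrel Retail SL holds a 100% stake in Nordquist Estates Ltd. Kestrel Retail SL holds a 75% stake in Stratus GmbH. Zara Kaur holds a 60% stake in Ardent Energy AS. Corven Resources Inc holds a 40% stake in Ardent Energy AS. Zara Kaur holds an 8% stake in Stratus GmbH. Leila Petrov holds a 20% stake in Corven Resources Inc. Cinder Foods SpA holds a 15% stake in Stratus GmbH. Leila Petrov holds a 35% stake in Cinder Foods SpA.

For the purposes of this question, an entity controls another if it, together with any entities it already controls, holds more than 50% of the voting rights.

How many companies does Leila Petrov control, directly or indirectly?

Leila holds 65% of Kestrel, so Leila controls Kestrel.
Kestrel holds 100% of Nordquist, so Leila controls Nordquist.
Kestrel holds 75% of Stratus, so Leila controls Stratus.
Stratus and Leila together hold 65% + 20% = 85% of Corven, so Leila controls Corven.
Kestrel and Corven together hold 15% + 85% = 100% of Marlow, so Leila controls Marlow.
No other company's threshold is met.
Leila controls 5 companies.

5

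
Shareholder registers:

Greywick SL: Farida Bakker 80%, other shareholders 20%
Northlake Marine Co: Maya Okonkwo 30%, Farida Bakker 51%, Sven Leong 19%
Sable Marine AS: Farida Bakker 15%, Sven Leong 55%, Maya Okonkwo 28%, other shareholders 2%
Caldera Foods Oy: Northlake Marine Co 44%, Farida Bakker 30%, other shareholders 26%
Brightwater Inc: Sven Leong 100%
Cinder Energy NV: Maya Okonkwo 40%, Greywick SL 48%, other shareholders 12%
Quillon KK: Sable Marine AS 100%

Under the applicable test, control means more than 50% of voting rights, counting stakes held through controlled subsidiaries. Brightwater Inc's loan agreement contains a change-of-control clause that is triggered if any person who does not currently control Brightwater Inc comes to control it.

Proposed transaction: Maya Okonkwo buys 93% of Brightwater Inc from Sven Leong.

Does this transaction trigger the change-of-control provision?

Yes

The purchase adds only to Maya's holdings (Sven's stake shrinks), so Maya is the only person who could newly come to control Brightwater.
Maya's largest direct stake is 40% in Cinder, which does not meet the threshold, so Maya controls no company.
Neither Maya nor any entity Maya controls holds any voting interest in Brightwater.
So before the transaction, Maya does not control Brightwater.
After the purchase, Maya holds 93% of Brightwater directly, and Sven's stake falls to 7%.
Maya holds 93% of Brightwater, so Maya controls Brightwater.
Maya did not control Brightwater before and does after, so the clause is triggered.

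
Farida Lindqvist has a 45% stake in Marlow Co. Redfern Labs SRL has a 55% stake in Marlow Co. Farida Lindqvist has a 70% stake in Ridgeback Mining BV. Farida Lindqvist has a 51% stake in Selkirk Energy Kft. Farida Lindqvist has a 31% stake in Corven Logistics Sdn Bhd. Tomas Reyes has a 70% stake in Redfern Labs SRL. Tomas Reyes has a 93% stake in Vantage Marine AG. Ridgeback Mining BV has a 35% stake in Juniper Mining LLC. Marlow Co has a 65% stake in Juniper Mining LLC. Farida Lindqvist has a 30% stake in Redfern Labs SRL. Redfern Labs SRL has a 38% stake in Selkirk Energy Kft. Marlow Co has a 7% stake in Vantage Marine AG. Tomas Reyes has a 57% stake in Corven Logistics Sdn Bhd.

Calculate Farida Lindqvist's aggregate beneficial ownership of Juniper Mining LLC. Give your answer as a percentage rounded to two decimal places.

64.48%

Farida reaches Juniper along 3 paths.
Via Marlow: 45% × 65% = 29.25%.
Via Redfern → Marlow: 30% × 55% × 65% = 10.725%.
Via Ridgeback: 70% × 35% = 24.5%.
Total: 29.25% + 10.725% + 24.5% = 64.475%.
Rounded: 64.48%.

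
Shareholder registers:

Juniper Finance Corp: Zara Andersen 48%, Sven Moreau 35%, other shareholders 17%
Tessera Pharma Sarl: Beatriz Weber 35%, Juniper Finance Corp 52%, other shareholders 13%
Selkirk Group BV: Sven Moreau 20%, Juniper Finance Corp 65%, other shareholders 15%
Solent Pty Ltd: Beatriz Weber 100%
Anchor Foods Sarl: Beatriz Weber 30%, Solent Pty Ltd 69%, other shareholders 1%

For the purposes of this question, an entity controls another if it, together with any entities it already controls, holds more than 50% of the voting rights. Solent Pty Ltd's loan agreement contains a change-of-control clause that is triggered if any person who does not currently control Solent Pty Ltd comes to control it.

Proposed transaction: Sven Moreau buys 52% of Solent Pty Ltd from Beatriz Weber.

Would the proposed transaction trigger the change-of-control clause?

The purchase adds only to Sven's holdings (Beatriz's stake shrinks), so Sven is the only person who could newly come to control Solent.
Sven's largest direct stake is 35% in Juniper, which does not meet the threshold, so Sven controls no company.
Neither Sven nor any entity Sven controls holds any voting interest in Solent.
So before the transaction, Sven does not control Solent.
After the purchase, Sven holds 52% of Solent directly, and Beatriz's stake falls to 48%.
Sven holds 52% of Solent, so Sven controls Solent.
Sven did not control Solent before and does after, so the clause is triggered.

Yes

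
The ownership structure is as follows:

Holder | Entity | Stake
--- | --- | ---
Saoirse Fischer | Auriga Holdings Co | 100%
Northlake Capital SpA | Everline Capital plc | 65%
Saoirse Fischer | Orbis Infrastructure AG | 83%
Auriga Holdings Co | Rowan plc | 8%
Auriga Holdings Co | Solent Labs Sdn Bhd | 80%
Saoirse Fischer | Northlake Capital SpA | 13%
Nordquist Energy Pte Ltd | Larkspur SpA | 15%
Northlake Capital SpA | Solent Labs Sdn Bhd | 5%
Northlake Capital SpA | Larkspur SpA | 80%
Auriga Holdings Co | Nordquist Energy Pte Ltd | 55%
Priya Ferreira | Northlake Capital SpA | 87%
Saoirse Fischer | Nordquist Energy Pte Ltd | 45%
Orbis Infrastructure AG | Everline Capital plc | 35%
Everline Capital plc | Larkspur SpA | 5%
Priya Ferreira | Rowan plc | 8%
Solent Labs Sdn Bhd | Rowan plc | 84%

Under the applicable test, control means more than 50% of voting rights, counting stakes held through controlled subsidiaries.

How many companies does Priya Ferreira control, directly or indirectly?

3

Priya holds 87% of Northlake, so Priya controls Northlake.
Northlake holds 65% of Everline, so Priya controls Everline.
Northlake and Everline together hold 80% + 5% = 85% of Larkspur, so Priya controls Larkspur.
No other company's threshold is met.
Priya controls 3 companies.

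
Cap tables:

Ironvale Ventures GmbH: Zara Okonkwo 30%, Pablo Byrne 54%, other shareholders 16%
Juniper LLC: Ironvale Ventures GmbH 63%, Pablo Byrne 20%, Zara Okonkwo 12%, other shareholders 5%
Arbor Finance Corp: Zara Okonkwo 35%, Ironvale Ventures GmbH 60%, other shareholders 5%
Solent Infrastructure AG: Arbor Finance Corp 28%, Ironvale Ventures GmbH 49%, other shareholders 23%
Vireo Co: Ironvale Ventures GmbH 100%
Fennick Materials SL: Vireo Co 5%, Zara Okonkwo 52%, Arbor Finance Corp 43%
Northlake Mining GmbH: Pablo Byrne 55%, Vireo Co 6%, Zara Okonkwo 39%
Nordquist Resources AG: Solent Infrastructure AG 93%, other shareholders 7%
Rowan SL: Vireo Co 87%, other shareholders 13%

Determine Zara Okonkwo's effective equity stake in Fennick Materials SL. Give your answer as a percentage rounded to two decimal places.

76.29%

Zara reaches Fennick along 4 paths.
Via Ironvale → Vireo: 30% × 100% × 5% = 1.5%.
Direct stake: 52% = 52%.
Via Arbor: 35% × 43% = 15.05%.
Via Ironvale → Arbor: 30% × 60% × 43% = 7.74%.
Total: 1.5% + 52% + 15.05% + 7.74% = 76.29%.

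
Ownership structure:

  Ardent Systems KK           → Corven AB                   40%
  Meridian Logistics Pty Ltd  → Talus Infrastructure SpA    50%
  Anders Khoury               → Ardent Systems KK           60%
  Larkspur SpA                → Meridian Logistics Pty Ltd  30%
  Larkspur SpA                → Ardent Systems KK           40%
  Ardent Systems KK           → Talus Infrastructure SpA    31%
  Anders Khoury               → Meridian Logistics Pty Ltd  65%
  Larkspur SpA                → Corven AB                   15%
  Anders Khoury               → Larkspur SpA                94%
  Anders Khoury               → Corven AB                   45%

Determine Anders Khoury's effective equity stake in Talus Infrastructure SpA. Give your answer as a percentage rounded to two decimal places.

Anders reaches Talus along 4 paths.
Via Ardent: 60% × 31% = 18.6%.
Via Larkspur → Ardent: 94% × 40% × 31% = 11.656%.
Via Meridian: 65% × 50% = 32.5%.
Via Larkspur → Meridian: 94% × 30% × 50% = 14.1%.
Total: 18.6% + 11.656% + 32.5% + 14.1% = 76.856%.
Rounded: 76.86%.

76.86%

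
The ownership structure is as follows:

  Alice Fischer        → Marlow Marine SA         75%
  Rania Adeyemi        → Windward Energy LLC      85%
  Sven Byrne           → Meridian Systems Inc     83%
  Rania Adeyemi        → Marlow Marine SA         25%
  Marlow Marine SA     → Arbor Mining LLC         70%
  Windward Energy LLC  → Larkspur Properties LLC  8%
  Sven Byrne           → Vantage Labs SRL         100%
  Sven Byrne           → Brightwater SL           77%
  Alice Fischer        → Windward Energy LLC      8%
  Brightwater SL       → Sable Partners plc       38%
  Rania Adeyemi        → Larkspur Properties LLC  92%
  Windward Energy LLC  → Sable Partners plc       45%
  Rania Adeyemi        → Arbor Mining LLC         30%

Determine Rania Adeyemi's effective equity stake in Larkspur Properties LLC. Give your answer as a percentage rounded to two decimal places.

98.80%

Rania reaches Larkspur along 2 paths.
Via Windward: 85% × 8% = 6.8%.
Direct stake: 92% = 92%.
Total: 6.8% + 92% = 98.8%.
Rounded: 98.80%.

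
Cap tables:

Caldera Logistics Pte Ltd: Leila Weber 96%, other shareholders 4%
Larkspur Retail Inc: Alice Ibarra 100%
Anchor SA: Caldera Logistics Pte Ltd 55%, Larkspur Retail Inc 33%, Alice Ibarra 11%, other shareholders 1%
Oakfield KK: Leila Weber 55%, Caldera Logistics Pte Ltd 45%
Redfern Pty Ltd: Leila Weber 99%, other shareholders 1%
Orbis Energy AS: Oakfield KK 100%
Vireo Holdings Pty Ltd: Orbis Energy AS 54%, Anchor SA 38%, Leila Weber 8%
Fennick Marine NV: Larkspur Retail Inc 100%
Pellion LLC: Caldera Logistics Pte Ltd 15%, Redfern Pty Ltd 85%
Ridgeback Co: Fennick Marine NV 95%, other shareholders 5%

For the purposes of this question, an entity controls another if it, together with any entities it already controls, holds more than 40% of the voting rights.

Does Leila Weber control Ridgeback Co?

No

Leila holds 96% of Caldera, so Leila controls Caldera.
Caldera holds 55% of Anchor, so Leila controls Anchor.
Leila and Caldera together hold 55% + 45% = 100% of Oakfield, so Leila controls Oakfield.
Leila holds 99% of Redfern, so Leila controls Redfern.
Oakfield holds 100% of Orbis, so Leila controls Orbis.
Orbis and Anchor and Leila together hold 54% + 38% + 8% = 100% of Vireo, so Leila controls Vireo.
Caldera and Redfern together hold 15% + 85% = 100% of Pellion, so Leila controls Pellion.
Neither Leila nor any entity Leila controls holds any voting interest in Ridgeback.
So Leila does not control Ridgeback.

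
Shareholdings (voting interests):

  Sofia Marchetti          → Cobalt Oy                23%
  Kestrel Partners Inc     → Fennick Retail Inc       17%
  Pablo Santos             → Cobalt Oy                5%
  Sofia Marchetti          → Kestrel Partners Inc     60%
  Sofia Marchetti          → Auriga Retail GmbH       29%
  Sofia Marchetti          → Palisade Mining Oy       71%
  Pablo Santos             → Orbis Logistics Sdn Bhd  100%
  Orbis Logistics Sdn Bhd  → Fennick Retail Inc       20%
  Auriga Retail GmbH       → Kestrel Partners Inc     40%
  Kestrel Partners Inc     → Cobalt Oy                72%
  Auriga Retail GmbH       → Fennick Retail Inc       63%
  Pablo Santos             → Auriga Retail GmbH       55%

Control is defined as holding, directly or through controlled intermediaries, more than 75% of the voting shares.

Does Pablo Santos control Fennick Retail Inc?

No

Pablo holds 100% of Orbis, so Pablo controls Orbis.
In Fennick, Pablo's side holds only 20%, not > 75%.
So Pablo does not control Fennick.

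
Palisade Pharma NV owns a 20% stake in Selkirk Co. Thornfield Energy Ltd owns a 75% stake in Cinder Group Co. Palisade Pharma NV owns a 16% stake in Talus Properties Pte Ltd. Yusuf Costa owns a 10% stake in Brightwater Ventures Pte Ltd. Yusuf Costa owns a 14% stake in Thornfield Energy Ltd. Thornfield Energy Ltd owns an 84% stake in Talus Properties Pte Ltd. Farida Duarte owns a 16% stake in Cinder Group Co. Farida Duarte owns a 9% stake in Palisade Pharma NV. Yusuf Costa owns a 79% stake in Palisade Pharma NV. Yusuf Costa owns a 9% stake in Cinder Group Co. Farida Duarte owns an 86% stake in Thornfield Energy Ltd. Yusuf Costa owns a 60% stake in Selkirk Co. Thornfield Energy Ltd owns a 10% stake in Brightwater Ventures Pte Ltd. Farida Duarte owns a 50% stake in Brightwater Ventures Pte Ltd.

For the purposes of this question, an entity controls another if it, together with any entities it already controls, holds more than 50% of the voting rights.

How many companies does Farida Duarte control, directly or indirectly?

4

Farida holds 86% of Thornfield, so Farida controls Thornfield.
Farida and Thornfield together hold 16% + 75% = 91% of Cinder, so Farida controls Cinder.
Thornfield holds 84% of Talus, so Farida controls Talus.
Farida and Thornfield together hold 50% + 10% = 60% of Brightwater, so Farida controls Brightwater.
No other company's threshold is met.
Farida controls 4 companies.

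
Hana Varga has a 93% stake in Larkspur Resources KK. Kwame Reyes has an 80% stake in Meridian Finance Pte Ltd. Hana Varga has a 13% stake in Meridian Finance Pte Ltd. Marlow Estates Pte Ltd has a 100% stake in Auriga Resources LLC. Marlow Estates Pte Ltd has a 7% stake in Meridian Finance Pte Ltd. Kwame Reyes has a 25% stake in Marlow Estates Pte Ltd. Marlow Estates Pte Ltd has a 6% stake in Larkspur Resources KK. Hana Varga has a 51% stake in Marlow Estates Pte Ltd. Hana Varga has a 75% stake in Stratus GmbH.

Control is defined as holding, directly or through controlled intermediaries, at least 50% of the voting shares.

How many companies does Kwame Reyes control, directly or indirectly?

Kwame holds 80% of Meridian, so Kwame controls Meridian.
No other company's threshold is met.
Kwame controls 1 company.

1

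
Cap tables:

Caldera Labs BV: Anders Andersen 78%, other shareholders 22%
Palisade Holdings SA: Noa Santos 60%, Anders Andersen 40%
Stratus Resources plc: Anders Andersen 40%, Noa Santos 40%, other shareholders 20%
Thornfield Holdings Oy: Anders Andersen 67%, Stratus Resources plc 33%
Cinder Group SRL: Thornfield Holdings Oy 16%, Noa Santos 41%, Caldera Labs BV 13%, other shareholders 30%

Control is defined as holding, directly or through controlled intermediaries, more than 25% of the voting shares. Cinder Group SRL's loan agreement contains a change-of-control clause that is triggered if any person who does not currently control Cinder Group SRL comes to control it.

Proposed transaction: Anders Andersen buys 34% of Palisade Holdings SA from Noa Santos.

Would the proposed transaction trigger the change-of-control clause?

The purchase adds only to Anders's holdings (Noa's stake shrinks), so Anders is the only person who could newly come to control Cinder.
Anders holds 40% of Stratus, so Anders controls Stratus.
Anders and Stratus together hold 67% + 33% = 100% of Thornfield, so Anders controls Thornfield.
Anders holds 78% of Caldera, so Anders controls Caldera.
Thornfield and Caldera together hold 16% + 13% = 29% of Cinder, so Anders controls Cinder.
So Anders already controls Cinder before the transaction.
After the purchase, Anders's direct stake in Palisade rises to 40% + 34% = 74%, and Noa's stake falls to 26%.
Anders controlled Cinder already, so this is not a new person acquiring control; every other person's position is unchanged or reduced.
No new person acquires control, so the clause is not triggered.

No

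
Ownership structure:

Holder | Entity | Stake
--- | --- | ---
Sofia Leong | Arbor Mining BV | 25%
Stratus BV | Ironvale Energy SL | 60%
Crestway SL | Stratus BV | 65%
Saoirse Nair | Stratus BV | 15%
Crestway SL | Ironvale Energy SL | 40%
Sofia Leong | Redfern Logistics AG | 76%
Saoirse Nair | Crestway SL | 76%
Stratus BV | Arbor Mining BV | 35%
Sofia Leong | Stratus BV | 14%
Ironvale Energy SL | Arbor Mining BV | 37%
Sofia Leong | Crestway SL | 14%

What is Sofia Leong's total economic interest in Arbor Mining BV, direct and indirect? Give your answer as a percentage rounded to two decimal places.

40.29%

Sofia reaches Arbor along 6 paths.
Via Stratus: 14% × 35% = 4.9%.
Via Crestway → Stratus: 14% × 65% × 35% = 3.185%.
Direct stake: 25% = 25%.
Via Stratus → Ironvale: 14% × 60% × 37% = 3.108%.
Via Crestway → Stratus → Ironvale: 14% × 65% × 60% × 37% = 2.0202%.
Via Crestway → Ironvale: 14% × 40% × 37% = 2.072%.
Total: 4.9% + 3.185% + 25% + 3.108% + 2.0202% + 2.072% = 40.2852%.
Rounded: 40.29%.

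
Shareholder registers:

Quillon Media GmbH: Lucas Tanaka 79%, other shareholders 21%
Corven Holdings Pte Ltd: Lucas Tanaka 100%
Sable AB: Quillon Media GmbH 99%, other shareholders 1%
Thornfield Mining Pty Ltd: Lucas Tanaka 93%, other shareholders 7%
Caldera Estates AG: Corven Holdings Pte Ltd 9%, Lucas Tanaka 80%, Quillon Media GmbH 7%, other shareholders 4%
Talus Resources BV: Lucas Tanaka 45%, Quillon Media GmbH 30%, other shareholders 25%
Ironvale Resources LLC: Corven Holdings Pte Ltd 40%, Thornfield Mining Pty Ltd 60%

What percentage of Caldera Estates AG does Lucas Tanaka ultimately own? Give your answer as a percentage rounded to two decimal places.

Lucas reaches Caldera along 3 paths.
Via Corven: 100% × 9% = 9%.
Direct stake: 80% = 80%.
Via Quillon: 79% × 7% = 5.53%.
Total: 9% + 80% + 5.53% = 94.53%.

94.53%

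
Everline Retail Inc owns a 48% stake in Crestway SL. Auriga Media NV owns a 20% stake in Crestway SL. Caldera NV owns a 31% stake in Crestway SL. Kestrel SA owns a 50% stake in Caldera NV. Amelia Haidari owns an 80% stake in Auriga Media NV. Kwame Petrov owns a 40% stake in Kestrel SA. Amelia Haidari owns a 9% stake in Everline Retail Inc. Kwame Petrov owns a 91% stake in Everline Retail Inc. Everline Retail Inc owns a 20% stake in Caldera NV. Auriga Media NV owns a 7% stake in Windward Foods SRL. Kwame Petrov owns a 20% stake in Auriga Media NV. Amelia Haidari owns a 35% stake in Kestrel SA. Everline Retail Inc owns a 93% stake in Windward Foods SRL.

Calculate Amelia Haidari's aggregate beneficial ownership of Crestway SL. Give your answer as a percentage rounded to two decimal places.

26.30%

Amelia reaches Crestway along 4 paths.
Via Auriga: 80% × 20% = 16%.
Via Everline: 9% × 48% = 4.32%.
Via Kestrel → Caldera: 35% × 50% × 31% = 5.425%.
Via Everline → Caldera: 9% × 20% × 31% = 0.558%.
Total: 16% + 4.32% + 5.425% + 0.558% = 26.303%.
Rounded: 26.30%.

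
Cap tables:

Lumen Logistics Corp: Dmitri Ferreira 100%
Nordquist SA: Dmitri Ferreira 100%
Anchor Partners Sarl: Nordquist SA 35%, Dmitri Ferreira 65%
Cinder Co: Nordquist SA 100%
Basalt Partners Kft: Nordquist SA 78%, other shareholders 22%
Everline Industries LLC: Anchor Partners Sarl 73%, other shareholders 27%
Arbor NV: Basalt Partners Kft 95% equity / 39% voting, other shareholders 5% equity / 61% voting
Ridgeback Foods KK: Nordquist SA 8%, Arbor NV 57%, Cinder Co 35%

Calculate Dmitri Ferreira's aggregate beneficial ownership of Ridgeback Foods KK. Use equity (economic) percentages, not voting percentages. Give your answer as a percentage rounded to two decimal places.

Dmitri reaches Ridgeback along 3 paths.
Via Nordquist: 100% × 8% = 8%.
Via Nordquist → Basalt → Arbor: 100% × 78% × 95% × 57% = 42.237%.
Via Nordquist → Cinder: 100% × 100% × 35% = 35%.
Total: 8% + 42.237% + 35% = 85.237%.
Rounded: 85.24%.

85.24%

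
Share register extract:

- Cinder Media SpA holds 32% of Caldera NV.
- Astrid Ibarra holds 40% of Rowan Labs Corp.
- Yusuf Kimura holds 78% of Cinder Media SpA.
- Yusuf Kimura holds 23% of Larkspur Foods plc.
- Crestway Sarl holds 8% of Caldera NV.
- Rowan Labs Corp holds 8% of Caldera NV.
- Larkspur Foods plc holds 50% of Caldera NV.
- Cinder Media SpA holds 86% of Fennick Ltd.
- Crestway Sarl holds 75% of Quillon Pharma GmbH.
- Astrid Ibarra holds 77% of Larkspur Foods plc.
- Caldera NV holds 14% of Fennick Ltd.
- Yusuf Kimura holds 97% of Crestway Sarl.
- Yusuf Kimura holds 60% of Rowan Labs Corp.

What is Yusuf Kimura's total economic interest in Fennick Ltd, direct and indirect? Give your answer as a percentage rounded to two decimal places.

Yusuf reaches Fennick along 5 paths.
Via Cinder: 78% × 86% = 67.08%.
Via Larkspur → Caldera: 23% × 50% × 14% = 1.61%.
Via Cinder → Caldera: 78% × 32% × 14% = 3.4944%.
Via Rowan → Caldera: 60% × 8% × 14% = 0.672%.
Via Crestway → Caldera: 97% × 8% × 14% = 1.0864%.
Total: 67.08% + 1.61% + 3.4944% + 0.672% + 1.0864% = 73.9428%.
Rounded: 73.94%.

73.94%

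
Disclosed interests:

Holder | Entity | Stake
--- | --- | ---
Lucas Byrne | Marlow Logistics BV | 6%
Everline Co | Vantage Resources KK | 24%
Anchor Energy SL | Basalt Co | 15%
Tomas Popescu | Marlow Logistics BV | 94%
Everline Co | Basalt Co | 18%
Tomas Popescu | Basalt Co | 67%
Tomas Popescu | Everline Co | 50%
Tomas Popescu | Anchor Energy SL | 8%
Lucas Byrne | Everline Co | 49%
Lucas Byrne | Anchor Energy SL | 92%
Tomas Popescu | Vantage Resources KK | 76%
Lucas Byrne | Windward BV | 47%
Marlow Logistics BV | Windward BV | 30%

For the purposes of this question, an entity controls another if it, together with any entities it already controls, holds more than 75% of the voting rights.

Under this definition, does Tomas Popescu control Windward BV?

No

Tomas holds 94% of Marlow, so Tomas controls Marlow.
Tomas holds 76% of Vantage, so Tomas controls Vantage.
In Windward, Tomas's side holds only 30%, not > 75%.
So Tomas does not control Windward.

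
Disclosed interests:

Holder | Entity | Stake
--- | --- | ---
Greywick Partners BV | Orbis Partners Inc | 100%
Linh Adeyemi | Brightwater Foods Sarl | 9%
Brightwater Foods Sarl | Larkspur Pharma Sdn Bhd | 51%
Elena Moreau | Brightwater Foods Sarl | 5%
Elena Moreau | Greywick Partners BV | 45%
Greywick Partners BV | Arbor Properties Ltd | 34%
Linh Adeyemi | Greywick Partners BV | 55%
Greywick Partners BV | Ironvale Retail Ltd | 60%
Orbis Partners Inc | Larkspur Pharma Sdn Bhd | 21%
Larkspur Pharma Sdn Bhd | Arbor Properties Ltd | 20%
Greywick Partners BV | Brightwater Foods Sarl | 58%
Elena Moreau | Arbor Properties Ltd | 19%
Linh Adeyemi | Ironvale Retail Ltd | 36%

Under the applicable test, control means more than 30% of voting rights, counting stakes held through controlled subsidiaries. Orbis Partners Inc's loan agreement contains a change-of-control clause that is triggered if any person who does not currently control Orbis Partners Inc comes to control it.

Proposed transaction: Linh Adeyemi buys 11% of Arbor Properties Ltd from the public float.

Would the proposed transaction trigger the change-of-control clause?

No

The purchase changes only Linh's holdings, so Linh is the only person who could newly come to control Orbis.
Linh holds 55% of Greywick, so Linh controls Greywick.
Greywick holds 100% of Orbis, so Linh controls Orbis.
So Linh already controls Orbis before the transaction.
After the purchase, Linh holds 11% of Arbor directly.
Linh controlled Orbis already, so this is not a new person acquiring control; every other person's position is unchanged or reduced.
No new person acquires control, so the clause is not triggered.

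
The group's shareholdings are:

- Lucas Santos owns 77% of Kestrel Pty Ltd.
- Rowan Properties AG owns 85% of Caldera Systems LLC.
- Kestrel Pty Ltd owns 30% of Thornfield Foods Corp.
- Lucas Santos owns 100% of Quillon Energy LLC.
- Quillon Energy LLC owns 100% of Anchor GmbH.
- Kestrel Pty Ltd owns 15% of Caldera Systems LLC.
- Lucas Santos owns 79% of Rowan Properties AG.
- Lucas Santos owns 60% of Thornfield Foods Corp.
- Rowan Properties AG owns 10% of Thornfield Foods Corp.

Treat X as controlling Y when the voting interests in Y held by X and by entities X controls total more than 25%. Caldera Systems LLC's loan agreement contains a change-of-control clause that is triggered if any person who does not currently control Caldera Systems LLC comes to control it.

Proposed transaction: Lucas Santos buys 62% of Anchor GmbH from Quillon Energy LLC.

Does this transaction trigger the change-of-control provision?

No

The purchase adds only to Lucas's holdings (Quillon's stake shrinks), so Lucas is the only person who could newly come to control Caldera.
Lucas holds 77% of Kestrel, so Lucas controls Kestrel.
Lucas holds 79% of Rowan, so Lucas controls Rowan.
Kestrel and Rowan together hold 15% + 85% = 100% of Caldera, so Lucas controls Caldera.
So Lucas already controls Caldera before the transaction.
After the purchase, Lucas holds 62% of Anchor directly, and Quillon's stake falls to 38%.
Lucas controlled Caldera already, so this is not a new person acquiring control; every other person's position is unchanged or reduced.
No new person acquires control, so the clause is not triggered.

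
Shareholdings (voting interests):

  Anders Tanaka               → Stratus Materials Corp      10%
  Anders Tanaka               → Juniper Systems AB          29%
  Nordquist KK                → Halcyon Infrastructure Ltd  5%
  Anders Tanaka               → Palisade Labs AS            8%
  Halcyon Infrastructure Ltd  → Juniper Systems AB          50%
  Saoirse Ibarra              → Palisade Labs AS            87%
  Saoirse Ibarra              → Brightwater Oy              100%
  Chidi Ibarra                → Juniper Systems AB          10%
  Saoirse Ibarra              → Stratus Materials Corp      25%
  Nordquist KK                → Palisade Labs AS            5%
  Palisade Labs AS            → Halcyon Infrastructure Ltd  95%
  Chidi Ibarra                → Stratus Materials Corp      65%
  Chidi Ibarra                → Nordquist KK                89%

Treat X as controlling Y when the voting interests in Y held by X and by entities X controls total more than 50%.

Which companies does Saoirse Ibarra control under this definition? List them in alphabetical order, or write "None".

Saoirse holds 87% of Palisade, so Saoirse controls Palisade.
Saoirse holds 100% of Brightwater, so Saoirse controls Brightwater.
Palisade holds 95% of Halcyon, so Saoirse controls Halcyon.
No other company's threshold is met.

Brightwater Oy, Halcyon Infrastructure Ltd, Palisade Labs AS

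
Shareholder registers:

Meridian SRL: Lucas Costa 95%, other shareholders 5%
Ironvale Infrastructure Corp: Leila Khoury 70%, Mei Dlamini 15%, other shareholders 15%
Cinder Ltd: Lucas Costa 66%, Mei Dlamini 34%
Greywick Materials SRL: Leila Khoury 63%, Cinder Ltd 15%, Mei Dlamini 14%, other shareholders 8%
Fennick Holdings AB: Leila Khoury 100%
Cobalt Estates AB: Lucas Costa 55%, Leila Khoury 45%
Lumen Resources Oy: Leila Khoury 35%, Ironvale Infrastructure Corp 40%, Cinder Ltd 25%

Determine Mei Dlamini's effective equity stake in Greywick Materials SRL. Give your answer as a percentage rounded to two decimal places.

19.10%

Mei reaches Greywick along 2 paths.
Via Cinder: 34% × 15% = 5.1%.
Direct stake: 14% = 14%.
Total: 5.1% + 14% = 19.1%.
Rounded: 19.10%.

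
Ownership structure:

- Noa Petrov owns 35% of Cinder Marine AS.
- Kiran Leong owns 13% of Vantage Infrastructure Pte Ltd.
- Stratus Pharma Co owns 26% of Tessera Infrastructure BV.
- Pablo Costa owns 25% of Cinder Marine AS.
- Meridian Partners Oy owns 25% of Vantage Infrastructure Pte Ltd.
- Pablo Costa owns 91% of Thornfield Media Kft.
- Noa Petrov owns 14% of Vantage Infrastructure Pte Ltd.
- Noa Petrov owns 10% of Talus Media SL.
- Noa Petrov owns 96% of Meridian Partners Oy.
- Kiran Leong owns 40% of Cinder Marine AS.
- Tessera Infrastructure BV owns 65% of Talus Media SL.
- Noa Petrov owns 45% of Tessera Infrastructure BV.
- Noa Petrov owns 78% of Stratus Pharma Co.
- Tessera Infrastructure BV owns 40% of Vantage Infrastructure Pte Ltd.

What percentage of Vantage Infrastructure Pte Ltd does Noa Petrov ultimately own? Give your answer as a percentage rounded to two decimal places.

Noa reaches Vantage along 4 paths.
Via Tessera: 45% × 40% = 18%.
Via Stratus → Tessera: 78% × 26% × 40% = 8.112%.
Direct stake: 14% = 14%.
Via Meridian: 96% × 25% = 24%.
Total: 18% + 8.112% + 14% + 24% = 64.112%.
Rounded: 64.11%.

64.11%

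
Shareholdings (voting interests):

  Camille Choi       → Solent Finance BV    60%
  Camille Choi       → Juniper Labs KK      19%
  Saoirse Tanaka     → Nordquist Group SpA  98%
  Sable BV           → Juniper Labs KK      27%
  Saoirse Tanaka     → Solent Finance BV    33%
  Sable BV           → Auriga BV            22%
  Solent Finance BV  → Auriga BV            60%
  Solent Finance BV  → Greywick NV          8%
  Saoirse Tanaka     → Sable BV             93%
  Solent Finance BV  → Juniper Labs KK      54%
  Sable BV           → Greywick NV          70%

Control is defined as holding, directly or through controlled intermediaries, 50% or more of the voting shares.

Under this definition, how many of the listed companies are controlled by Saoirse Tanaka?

Saoirse holds 93% of Sable, so Saoirse controls Sable.
Sable holds 70% of Greywick, so Saoirse controls Greywick.
Saoirse holds 98% of Nordquist, so Saoirse controls Nordquist.
No other company's threshold is met.
Saoirse controls 3 companies.

3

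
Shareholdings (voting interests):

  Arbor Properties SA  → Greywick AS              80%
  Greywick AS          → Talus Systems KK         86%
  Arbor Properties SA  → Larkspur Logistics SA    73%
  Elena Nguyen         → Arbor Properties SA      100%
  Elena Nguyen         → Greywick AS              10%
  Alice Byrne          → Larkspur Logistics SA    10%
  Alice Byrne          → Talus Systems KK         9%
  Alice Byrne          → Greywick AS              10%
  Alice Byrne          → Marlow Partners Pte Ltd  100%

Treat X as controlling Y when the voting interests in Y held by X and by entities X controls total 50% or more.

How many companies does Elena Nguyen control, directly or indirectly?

4

Elena holds 100% of Arbor, so Elena controls Arbor.
Arbor and Elena together hold 80% + 10% = 90% of Greywick, so Elena controls Greywick.
Arbor holds 73% of Larkspur, so Elena controls Larkspur.
Greywick holds 86% of Talus, so Elena controls Talus.
No other company's threshold is met.
Elena controls 4 companies.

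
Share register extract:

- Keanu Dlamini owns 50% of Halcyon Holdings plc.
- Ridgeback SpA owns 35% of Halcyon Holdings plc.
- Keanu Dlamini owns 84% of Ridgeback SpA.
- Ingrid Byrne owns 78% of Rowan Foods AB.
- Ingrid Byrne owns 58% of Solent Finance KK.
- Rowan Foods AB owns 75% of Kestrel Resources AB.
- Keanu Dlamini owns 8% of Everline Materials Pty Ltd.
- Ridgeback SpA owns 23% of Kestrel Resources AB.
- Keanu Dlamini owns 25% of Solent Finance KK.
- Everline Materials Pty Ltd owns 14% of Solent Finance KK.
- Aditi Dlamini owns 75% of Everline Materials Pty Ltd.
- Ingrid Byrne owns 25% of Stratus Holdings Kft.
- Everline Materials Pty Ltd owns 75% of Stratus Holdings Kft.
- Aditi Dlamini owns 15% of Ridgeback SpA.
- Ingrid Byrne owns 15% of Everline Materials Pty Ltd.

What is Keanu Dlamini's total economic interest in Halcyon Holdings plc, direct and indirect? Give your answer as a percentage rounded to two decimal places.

Keanu reaches Halcyon along 2 paths.
Via Ridgeback: 84% × 35% = 29.4%.
Direct stake: 50% = 50%.
Total: 29.4% + 50% = 79.4%.
Rounded: 79.40%.

79.40%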